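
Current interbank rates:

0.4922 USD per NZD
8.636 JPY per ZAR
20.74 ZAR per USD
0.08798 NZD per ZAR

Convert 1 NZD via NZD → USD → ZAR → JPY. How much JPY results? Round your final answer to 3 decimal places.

1 NZD × 0.4922 = 0.4922 USD
0.4922 USD × 20.74 = 10.208228 ZAR
10.208228 ZAR × 8.636 = 88.158257008 JPY

88.158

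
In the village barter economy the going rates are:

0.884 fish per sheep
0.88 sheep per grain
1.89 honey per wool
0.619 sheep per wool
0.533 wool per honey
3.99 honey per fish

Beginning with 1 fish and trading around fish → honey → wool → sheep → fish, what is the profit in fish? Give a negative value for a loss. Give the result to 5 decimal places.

1 fish × 3.99 = 3.99 honey
3.99 honey × 0.533 = 2.12667 wool
2.12667 wool × 0.619 = 1.31640873 sheep
1.31640873 sheep × 0.884 = 1.16370531732 fish
Net change: 1.16370531732 − 1 = 0.16370531732 fish

0.16371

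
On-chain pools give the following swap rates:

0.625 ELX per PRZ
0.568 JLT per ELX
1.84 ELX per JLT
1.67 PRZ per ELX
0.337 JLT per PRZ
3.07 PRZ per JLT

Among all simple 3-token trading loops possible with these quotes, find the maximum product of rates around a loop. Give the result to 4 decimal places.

1.0899

PRZ→ELX→JLT→PRZ: 0.625 × 0.568 × 3.07 = 1.08985
PRZ→JLT→ELX→PRZ: 0.337 × 1.84 × 1.67 = 1.03553
Maximum is PRZ→ELX→JLT→PRZ at 1.0899; arbitrage exists.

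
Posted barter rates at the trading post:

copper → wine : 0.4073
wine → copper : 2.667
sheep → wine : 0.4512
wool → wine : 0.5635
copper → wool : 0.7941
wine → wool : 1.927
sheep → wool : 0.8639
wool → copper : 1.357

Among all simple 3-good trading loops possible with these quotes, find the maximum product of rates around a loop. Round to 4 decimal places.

wine→copper→wool→wine: 2.667 × 0.7941 × 0.5635 = 1.19342
wine→wool→copper→wine: 1.927 × 1.357 × 0.4073 = 1.06506
Maximum is wine→copper→wool→wine at 1.1934; arbitrage exists.

1.1934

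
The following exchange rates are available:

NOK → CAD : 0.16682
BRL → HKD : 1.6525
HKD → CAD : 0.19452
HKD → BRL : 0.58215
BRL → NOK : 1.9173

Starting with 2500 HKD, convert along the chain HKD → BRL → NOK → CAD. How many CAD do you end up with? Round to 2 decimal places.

465.49

2500 HKD × 0.58215 = 1455.375 BRL
1455.375 BRL × 1.9173 = 2790.3904875 NOK
2790.3904875 NOK × 0.16682 = 465.49294112475 CAD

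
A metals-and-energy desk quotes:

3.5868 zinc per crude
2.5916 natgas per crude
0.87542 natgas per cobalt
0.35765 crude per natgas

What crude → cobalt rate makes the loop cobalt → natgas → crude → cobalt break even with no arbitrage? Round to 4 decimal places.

Known legs of the cycle: 0.87542 × 0.35765 = 0.313093963
For no arbitrage the full-cycle product must be 1, so the missing rate is 1 / 0.313093963 ≈ 3.193929.

3.1939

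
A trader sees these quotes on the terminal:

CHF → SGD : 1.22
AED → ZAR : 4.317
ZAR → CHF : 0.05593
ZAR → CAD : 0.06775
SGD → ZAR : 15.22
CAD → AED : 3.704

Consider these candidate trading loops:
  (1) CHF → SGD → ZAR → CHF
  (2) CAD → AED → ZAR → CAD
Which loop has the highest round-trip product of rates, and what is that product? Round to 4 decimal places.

(1) 1.22 × 15.22 × 0.05593 = 1.03853
(2) 3.704 × 4.317 × 0.06775 = 1.08333
Highest is cycle (2) at 1.0833 (>1, arbitrage).

1.0833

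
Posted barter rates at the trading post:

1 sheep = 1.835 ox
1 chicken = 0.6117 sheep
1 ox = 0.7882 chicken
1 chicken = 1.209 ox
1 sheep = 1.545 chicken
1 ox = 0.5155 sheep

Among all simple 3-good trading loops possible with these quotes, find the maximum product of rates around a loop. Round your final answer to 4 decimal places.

chicken→ox→sheep→chicken: 1.209 × 0.5155 × 1.545 = 0.96291
chicken→sheep→ox→chicken: 0.6117 × 1.835 × 0.7882 = 0.88473
Maximum is chicken→ox→sheep→chicken at 0.9629; no arbitrage — every cycle loses value.

0.9629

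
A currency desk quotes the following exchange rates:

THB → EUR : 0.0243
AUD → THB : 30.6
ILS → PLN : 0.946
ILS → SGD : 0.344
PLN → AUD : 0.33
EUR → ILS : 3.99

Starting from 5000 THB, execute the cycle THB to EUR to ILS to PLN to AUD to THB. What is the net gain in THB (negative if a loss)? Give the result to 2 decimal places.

-368.99

5000 THB × 0.0243 = 121.5 EUR
121.5 EUR × 3.99 = 484.785 ILS
484.785 ILS × 0.946 = 458.60661 PLN
458.60661 PLN × 0.33 = 151.3401813 AUD
151.3401813 AUD × 30.6 = 4631.00954778 THB
Net change: 4631.00954778 − 5000 = -368.99045222 THB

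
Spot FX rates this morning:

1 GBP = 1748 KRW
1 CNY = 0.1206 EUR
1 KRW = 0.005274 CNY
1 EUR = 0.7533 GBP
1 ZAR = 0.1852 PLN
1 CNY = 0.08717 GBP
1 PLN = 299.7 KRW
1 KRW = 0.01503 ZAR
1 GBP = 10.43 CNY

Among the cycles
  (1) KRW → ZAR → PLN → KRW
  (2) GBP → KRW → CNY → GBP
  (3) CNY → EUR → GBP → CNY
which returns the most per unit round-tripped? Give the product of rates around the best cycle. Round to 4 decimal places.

0.9475

(1) 0.01503 × 0.1852 × 299.7 = 0.83423
(2) 1748 × 0.005274 × 0.08717 = 0.80362
(3) 0.1206 × 0.7533 × 10.43 = 0.94754
Highest is cycle (3) at 0.9475 (≤1, no arbitrage).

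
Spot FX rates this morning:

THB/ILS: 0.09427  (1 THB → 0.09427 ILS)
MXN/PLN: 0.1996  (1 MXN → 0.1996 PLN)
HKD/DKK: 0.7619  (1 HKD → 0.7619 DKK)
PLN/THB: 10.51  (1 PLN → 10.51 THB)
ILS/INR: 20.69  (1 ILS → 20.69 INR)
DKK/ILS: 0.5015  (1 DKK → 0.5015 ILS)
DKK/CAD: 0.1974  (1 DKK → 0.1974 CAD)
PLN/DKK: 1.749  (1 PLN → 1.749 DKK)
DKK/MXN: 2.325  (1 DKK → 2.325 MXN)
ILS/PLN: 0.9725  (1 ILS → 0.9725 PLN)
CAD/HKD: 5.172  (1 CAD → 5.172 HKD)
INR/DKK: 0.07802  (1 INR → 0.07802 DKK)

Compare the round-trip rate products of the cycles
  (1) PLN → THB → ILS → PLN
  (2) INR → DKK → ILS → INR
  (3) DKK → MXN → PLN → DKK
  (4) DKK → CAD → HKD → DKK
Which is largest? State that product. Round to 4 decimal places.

0.9635

(1) 10.51 × 0.09427 × 0.9725 = 0.96353
(2) 0.07802 × 0.5015 × 20.69 = 0.80954
(3) 2.325 × 0.1996 × 1.749 = 0.81166
(4) 0.1974 × 5.172 × 0.7619 = 0.77786
Highest is cycle (1) at 0.9635 (≤1, no arbitrage).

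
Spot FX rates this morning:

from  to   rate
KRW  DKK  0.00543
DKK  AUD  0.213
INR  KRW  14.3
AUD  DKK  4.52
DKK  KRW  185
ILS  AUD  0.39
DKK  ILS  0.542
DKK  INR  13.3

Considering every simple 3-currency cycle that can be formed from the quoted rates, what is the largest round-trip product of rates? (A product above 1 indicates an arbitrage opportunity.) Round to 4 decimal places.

1.0327

INR→KRW→DKK→INR: 14.3 × 0.00543 × 13.3 = 1.03273
ILS→AUD→DKK→ILS: 0.39 × 4.52 × 0.542 = 0.95544
Maximum is INR→KRW→DKK→INR at 1.0327; arbitrage exists.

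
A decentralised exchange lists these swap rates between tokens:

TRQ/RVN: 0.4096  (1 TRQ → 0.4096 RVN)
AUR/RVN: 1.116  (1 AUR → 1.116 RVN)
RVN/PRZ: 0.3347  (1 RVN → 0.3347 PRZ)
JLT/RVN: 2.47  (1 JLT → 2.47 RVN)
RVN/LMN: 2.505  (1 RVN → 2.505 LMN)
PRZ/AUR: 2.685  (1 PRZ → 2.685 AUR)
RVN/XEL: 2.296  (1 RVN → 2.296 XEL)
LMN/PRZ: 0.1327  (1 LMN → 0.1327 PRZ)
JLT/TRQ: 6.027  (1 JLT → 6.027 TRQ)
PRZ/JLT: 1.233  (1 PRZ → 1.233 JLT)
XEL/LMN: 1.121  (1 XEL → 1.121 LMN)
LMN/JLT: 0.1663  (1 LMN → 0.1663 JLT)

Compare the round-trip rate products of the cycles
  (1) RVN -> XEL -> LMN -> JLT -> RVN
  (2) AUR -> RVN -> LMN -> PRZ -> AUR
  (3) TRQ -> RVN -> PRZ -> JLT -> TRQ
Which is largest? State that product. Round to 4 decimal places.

1.0572

(1) 2.296 × 1.121 × 0.1663 × 2.47 = 1.05722
(2) 1.116 × 2.505 × 0.1327 × 2.685 = 0.99606
(3) 0.4096 × 0.3347 × 1.233 × 6.027 = 1.01878
Highest is cycle (1) at 1.0572 (>1, arbitrage).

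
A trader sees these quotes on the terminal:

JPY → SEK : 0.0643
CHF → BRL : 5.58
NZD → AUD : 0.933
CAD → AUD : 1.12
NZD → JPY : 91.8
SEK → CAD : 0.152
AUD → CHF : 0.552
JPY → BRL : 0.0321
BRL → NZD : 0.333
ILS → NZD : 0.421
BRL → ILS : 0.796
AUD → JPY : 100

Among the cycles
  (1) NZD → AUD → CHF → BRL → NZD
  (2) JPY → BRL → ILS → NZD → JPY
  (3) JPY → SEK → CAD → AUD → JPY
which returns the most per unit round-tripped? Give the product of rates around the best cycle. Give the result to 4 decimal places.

1.0946

(1) 0.933 × 0.552 × 5.58 × 0.333 = 0.95697
(2) 0.0321 × 0.796 × 0.421 × 91.8 = 0.98751
(3) 0.0643 × 0.152 × 1.12 × 100 = 1.09464
Highest is cycle (3) at 1.0946 (>1, arbitrage).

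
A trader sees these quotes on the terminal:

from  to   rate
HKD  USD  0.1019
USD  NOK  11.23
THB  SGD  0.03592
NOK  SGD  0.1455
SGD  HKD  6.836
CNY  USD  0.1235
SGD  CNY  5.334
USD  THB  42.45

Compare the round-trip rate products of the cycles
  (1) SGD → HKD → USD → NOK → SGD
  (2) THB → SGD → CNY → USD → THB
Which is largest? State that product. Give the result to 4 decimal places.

1.1382

(1) 6.836 × 0.1019 × 11.23 × 0.1455 = 1.13820
(2) 0.03592 × 5.334 × 0.1235 × 42.45 = 1.00446
Highest is cycle (1) at 1.1382 (>1, arbitrage).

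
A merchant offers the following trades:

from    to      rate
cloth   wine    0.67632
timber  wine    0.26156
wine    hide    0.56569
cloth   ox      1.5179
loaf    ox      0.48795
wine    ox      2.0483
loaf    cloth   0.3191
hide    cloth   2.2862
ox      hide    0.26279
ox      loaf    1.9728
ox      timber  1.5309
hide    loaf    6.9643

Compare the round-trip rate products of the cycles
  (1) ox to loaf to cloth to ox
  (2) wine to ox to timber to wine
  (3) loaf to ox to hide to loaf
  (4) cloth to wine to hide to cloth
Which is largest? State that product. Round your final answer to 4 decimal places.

0.9555

(1) 1.9728 × 0.3191 × 1.5179 = 0.95555
(2) 2.0483 × 1.5309 × 0.26156 = 0.82018
(3) 0.48795 × 0.26279 × 6.9643 = 0.89302
(4) 0.67632 × 0.56569 × 2.2862 = 0.87467
Highest is cycle (1) at 0.9555 (≤1, no arbitrage).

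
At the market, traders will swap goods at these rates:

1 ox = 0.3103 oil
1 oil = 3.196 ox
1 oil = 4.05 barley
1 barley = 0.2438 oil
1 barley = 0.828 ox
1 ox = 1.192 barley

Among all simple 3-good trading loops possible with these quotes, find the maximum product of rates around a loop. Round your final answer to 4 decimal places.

oil→barley→ox→oil: 4.05 × 0.828 × 0.3103 = 1.04056
oil→ox→barley→oil: 3.196 × 1.192 × 0.2438 = 0.92879
Maximum is oil→barley→ox→oil at 1.0406; arbitrage exists.

1.0406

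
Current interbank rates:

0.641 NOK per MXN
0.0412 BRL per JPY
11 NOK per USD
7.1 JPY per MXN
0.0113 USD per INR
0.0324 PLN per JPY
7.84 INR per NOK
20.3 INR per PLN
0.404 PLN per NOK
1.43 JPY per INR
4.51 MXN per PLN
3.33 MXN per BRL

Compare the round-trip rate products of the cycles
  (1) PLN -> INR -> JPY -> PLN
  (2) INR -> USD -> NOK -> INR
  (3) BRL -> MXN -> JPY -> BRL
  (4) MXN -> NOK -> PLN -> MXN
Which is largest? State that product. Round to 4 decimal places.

1.1679

(1) 20.3 × 1.43 × 0.0324 = 0.94054
(2) 0.0113 × 11 × 7.84 = 0.97451
(3) 3.33 × 7.1 × 0.0412 = 0.97409
(4) 0.641 × 0.404 × 4.51 = 1.16793
Highest is cycle (4) at 1.1679 (>1, arbitrage).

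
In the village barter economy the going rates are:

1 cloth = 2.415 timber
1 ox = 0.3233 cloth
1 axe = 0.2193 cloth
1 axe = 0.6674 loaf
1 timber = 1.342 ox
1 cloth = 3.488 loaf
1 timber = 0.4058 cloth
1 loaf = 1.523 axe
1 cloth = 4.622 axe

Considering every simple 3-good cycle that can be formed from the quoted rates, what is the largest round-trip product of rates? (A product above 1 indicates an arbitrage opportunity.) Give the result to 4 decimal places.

1.1650

cloth→loaf→axe→cloth: 3.488 × 1.523 × 0.2193 = 1.16497
timber→ox→cloth→timber: 1.342 × 0.3233 × 2.415 = 1.04779
Maximum is cloth→loaf→axe→cloth at 1.1650; arbitrage exists.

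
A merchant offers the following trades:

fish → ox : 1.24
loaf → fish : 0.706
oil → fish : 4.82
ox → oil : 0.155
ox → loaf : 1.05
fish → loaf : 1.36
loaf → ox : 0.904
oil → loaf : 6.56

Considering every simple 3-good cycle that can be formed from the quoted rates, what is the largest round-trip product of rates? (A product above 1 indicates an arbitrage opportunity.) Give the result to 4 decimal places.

0.9264

fish→ox→oil→fish: 1.24 × 0.155 × 4.82 = 0.92640
fish→ox→loaf→fish: 1.24 × 1.05 × 0.706 = 0.91921
oil→loaf→ox→oil: 6.56 × 0.904 × 0.155 = 0.91919
Maximum is fish→ox→oil→fish at 0.9264; no arbitrage — every cycle loses value.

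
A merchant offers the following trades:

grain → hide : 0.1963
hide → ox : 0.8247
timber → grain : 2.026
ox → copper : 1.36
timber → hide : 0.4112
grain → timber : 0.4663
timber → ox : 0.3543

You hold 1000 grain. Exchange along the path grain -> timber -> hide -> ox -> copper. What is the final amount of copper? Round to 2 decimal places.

1000 grain × 0.4663 = 466.3 timber
466.3 timber × 0.4112 = 191.74256 hide
191.74256 hide × 0.8247 = 158.130089232 ox
158.130089232 ox × 1.36 = 215.05692135552 copper

215.06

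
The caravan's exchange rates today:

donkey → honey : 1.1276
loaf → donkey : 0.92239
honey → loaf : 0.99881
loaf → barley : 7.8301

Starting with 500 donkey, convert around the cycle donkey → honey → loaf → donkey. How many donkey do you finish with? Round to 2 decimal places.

519.42

500 donkey × 1.1276 = 563.8 honey
563.8 honey × 0.99881 = 563.129078 loaf
563.129078 loaf × 0.92239 = 519.42463025642 donkey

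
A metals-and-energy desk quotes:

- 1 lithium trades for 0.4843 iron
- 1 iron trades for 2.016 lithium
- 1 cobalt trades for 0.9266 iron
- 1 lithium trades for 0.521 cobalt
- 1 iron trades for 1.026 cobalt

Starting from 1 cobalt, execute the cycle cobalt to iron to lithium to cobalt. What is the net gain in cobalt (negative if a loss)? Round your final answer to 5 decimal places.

1 cobalt × 0.9266 = 0.9266 iron
0.9266 iron × 2.016 = 1.8680256 lithium
1.8680256 lithium × 0.521 = 0.9732413376 cobalt
Net change: 0.9732413376 − 1 = -0.0267586624 cobalt

-0.02676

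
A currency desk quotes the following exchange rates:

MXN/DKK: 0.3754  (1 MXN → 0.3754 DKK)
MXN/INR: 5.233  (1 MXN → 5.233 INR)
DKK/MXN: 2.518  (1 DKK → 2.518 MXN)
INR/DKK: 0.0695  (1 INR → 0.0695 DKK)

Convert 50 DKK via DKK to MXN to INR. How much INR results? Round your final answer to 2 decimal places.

658.83

50 DKK × 2.518 = 125.9 MXN
125.9 MXN × 5.233 = 658.8347 INR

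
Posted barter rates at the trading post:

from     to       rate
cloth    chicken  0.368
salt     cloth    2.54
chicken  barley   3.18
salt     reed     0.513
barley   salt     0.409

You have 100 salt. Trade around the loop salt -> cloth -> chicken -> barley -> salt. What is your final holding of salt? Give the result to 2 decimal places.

100 salt × 2.54 = 254 cloth
254 cloth × 0.368 = 93.472 chicken
93.472 chicken × 3.18 = 297.24096 barley
297.24096 barley × 0.409 = 121.57155264 salt

121.57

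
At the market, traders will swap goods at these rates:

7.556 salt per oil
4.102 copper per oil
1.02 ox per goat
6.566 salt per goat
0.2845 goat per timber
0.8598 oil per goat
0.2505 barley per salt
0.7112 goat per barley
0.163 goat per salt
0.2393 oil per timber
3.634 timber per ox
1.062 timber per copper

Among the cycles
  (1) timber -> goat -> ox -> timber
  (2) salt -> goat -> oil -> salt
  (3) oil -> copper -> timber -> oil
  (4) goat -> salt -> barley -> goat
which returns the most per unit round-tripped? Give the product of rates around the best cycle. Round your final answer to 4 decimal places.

1.1698

(1) 0.2845 × 1.02 × 3.634 = 1.05455
(2) 0.163 × 0.8598 × 7.556 = 1.05895
(3) 4.102 × 1.062 × 0.2393 = 1.04247
(4) 6.566 × 0.2505 × 0.7112 = 1.16977
Highest is cycle (4) at 1.1698 (>1, arbitrage).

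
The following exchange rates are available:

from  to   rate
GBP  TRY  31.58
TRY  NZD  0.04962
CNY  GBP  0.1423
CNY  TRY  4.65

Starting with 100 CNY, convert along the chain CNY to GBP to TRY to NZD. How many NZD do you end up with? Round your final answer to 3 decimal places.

22.298

100 CNY × 0.1423 = 14.23 GBP
14.23 GBP × 31.58 = 449.3834 TRY
449.3834 TRY × 0.04962 = 22.298404308 NZD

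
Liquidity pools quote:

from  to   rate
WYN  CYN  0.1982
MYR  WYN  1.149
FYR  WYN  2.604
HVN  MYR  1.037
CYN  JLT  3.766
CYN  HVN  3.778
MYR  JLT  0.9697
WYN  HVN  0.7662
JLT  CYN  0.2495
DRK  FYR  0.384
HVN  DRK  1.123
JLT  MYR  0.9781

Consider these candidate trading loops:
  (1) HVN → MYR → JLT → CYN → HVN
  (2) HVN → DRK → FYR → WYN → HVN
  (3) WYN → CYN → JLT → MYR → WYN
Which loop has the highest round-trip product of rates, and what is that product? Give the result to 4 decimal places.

(1) 1.037 × 0.9697 × 0.2495 × 3.778 = 0.94787
(2) 1.123 × 0.384 × 2.604 × 0.7662 = 0.86039
(3) 0.1982 × 3.766 × 0.9781 × 1.149 = 0.83886
Highest is cycle (1) at 0.9479 (≤1, no arbitrage).

0.9479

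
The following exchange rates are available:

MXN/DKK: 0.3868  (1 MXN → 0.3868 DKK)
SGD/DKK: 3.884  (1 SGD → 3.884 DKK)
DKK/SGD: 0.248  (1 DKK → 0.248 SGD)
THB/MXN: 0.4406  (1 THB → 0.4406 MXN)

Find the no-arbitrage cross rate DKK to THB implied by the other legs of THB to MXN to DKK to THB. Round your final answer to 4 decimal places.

Known legs of the cycle: 0.4406 × 0.3868 = 0.17042408
For no arbitrage the full-cycle product must be 1, so the missing rate is 1 / 0.17042408 ≈ 5.867715.

5.8677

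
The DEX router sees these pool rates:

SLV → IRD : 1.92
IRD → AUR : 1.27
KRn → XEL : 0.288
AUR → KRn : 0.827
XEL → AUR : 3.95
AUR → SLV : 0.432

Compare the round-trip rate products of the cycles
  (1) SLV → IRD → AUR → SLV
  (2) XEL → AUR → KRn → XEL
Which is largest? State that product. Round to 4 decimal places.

(1) 1.92 × 1.27 × 0.432 = 1.05339
(2) 3.95 × 0.827 × 0.288 = 0.94080
Highest is cycle (1) at 1.0534 (>1, arbitrage).

1.0534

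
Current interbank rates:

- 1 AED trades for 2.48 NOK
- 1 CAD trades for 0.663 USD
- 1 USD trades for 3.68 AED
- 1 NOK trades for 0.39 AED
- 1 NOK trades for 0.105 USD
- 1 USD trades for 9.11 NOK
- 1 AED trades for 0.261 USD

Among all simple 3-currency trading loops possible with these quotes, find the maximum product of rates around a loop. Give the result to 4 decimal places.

0.9583

NOK→USD→AED→NOK: 0.105 × 3.68 × 2.48 = 0.95827
NOK→AED→USD→NOK: 0.39 × 0.261 × 9.11 = 0.92731
Maximum is NOK→USD→AED→NOK at 0.9583; no arbitrage — every cycle loses value.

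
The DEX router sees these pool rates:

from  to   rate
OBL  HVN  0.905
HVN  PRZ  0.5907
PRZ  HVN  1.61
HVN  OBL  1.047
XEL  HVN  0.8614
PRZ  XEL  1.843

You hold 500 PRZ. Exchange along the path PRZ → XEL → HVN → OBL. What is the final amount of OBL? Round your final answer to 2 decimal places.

831.09

500 PRZ × 1.843 = 921.5 XEL
921.5 XEL × 0.8614 = 793.7801 HVN
793.7801 HVN × 1.047 = 831.0877647 OBL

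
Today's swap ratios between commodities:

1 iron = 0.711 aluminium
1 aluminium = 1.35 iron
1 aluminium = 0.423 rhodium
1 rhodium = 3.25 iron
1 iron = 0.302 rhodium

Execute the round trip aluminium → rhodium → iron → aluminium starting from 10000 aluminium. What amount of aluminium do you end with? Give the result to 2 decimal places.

9774.47

10000 aluminium × 0.423 = 4230 rhodium
4230 rhodium × 3.25 = 13747.5 iron
13747.5 iron × 0.711 = 9774.4725 aluminium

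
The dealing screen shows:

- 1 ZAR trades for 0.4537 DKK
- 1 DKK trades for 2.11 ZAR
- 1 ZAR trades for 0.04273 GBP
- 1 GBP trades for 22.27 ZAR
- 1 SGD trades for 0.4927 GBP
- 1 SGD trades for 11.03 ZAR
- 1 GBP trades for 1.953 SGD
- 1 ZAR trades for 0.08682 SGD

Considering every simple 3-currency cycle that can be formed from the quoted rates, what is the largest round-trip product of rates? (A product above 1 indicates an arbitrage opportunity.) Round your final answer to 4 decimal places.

SGD→GBP→ZAR→SGD: 0.4927 × 22.27 × 0.08682 = 0.95263
SGD→ZAR→GBP→SGD: 11.03 × 0.04273 × 1.953 = 0.92047
Maximum is SGD→GBP→ZAR→SGD at 0.9526; no arbitrage — every cycle loses value.

0.9526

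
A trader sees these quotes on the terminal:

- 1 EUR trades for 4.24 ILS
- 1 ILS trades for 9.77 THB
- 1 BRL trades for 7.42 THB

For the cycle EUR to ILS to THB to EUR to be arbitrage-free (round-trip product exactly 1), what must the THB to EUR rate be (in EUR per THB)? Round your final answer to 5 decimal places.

Known legs of the cycle: 4.24 × 9.77 = 41.4248
For no arbitrage the full-cycle product must be 1, so the missing rate is 1 / 41.4248 ≈ 0.0241401.

0.02414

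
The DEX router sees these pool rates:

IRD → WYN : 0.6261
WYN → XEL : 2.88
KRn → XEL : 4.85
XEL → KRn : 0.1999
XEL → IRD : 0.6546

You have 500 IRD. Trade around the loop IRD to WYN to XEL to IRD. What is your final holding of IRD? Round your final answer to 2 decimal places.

590.18

500 IRD × 0.6261 = 313.05 WYN
313.05 WYN × 2.88 = 901.584 XEL
901.584 XEL × 0.6546 = 590.1768864 IRD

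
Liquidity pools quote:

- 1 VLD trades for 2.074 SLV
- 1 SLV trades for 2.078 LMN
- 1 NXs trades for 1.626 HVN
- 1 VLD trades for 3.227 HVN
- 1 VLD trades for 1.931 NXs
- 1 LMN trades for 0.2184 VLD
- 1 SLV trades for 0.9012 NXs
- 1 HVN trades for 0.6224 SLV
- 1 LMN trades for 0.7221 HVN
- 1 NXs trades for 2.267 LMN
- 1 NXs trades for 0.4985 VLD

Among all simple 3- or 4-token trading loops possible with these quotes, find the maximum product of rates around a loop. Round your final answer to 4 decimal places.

0.9561

VLD→NXs→LMN→VLD: 1.931 × 2.267 × 0.2184 = 0.95606
VLD→SLV→LMN→VLD: 2.074 × 2.078 × 0.2184 = 0.94125
LMN→HVN→SLV→LMN: 0.7221 × 0.6224 × 2.078 = 0.93393
VLD→SLV→NXs→VLD: 2.074 × 0.9012 × 0.4985 = 0.93174
VLD→SLV→NXs→LMN→VLD: 2.074 × 0.9012 × 2.267 × 0.2184 = 0.92541
LMN→HVN→SLV→NXs→LMN: 0.7221 × 0.6224 × 0.9012 × 2.267 = 0.91820
HVN→SLV→NXs→HVN: 0.6224 × 0.9012 × 1.626 = 0.91203
VLD→HVN→SLV→LMN→VLD: 3.227 × 0.6224 × 2.078 × 0.2184 = 0.91152
VLD→HVN→SLV→NXs→VLD: 3.227 × 0.6224 × 0.9012 × 0.4985 = 0.90231
Maximum is VLD→NXs→LMN→VLD at 0.9561; no arbitrage — every cycle loses value.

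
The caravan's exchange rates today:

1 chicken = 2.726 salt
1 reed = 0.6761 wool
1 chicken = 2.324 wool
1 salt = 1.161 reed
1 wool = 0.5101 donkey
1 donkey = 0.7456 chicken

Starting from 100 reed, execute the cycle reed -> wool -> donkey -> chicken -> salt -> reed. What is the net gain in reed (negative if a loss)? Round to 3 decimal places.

-18.618

100 reed × 0.6761 = 67.61 wool
67.61 wool × 0.5101 = 34.487861 donkey
34.487861 donkey × 0.7456 = 25.7141491616 chicken
25.7141491616 chicken × 2.726 = 70.0967706145216 salt
70.0967706145216 salt × 1.161 = 81.3823506834595776 reed
Net change: 81.3823506834595776 − 100 = -18.6176493165404224 reed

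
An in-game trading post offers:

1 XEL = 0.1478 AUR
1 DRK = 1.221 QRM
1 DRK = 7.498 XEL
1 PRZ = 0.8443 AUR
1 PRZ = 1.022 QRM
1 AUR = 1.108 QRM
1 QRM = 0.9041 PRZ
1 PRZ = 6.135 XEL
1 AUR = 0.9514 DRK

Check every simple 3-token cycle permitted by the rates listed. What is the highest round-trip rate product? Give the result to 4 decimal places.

1.0543

AUR→DRK→XEL→AUR: 0.9514 × 7.498 × 0.1478 = 1.05435
AUR→QRM→PRZ→AUR: 1.108 × 0.9041 × 0.8443 = 0.84577
Maximum is AUR→DRK→XEL→AUR at 1.0543; arbitrage exists.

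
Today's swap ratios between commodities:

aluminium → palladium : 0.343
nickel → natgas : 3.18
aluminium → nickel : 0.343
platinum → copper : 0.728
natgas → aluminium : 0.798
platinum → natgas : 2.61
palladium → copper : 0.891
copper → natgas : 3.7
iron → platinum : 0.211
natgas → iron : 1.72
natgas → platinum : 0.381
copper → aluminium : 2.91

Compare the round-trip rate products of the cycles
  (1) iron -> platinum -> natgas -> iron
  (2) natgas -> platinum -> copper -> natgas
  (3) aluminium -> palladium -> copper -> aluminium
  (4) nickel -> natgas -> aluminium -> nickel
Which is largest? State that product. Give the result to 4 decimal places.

1.0263

(1) 0.211 × 2.61 × 1.72 = 0.94722
(2) 0.381 × 0.728 × 3.7 = 1.02626
(3) 0.343 × 0.891 × 2.91 = 0.88933
(4) 3.18 × 0.798 × 0.343 = 0.87041
Highest is cycle (2) at 1.0263 (>1, arbitrage).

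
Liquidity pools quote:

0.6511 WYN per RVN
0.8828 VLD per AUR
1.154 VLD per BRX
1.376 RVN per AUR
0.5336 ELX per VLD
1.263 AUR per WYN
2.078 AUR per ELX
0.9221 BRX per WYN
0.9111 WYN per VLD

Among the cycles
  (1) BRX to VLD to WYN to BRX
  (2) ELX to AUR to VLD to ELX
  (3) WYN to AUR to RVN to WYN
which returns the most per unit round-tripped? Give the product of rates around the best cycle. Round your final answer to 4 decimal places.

1.1315

(1) 1.154 × 0.9111 × 0.9221 = 0.96950
(2) 2.078 × 0.8828 × 0.5336 = 0.97887
(3) 1.263 × 1.376 × 0.6511 = 1.13154
Highest is cycle (3) at 1.1315 (>1, arbitrage).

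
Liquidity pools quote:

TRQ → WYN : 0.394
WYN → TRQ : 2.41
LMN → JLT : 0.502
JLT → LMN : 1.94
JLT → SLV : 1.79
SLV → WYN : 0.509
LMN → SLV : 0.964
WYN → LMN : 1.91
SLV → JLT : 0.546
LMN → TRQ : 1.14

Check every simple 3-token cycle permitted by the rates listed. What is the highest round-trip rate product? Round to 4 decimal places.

JLT→LMN→SLV→JLT: 1.94 × 0.964 × 0.546 = 1.02111
SLV→WYN→LMN→SLV: 0.509 × 1.91 × 0.964 = 0.93719
TRQ→WYN→LMN→TRQ: 0.394 × 1.91 × 1.14 = 0.85790
Maximum is JLT→LMN→SLV→JLT at 1.0211; arbitrage exists.

1.0211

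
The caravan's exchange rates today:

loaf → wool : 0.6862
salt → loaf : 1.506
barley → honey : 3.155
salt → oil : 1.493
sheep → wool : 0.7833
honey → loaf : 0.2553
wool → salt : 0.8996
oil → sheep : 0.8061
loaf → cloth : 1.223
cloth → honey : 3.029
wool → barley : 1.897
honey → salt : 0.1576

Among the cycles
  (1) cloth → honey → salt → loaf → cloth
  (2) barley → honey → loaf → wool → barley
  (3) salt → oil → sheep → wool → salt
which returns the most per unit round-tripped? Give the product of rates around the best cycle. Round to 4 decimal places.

(1) 3.029 × 0.1576 × 1.506 × 1.223 = 0.87924
(2) 3.155 × 0.2553 × 0.6862 × 1.897 = 1.04850
(3) 1.493 × 0.8061 × 0.7833 × 0.8996 = 0.84806
Highest is cycle (2) at 1.0485 (>1, arbitrage).

1.0485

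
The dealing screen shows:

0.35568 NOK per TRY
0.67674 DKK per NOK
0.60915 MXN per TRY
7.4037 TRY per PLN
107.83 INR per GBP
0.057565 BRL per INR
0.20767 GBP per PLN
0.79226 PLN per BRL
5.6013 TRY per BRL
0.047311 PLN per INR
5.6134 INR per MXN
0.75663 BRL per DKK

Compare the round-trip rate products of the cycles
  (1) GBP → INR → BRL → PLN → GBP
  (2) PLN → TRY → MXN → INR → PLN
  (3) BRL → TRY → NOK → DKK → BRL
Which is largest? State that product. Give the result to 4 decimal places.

1.1977

(1) 107.83 × 0.057565 × 0.79226 × 0.20767 = 1.02127
(2) 7.4037 × 0.60915 × 5.6134 × 0.047311 = 1.19774
(3) 5.6013 × 0.35568 × 0.67674 × 0.75663 = 1.02013
Highest is cycle (2) at 1.1977 (>1, arbitrage).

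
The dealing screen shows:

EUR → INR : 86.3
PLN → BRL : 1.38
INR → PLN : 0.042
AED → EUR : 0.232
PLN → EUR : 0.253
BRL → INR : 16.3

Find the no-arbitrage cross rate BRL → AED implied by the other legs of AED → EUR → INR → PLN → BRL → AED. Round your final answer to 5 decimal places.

Known legs of the cycle: 0.232 × 86.3 × 0.042 × 1.38 = 1.160451936
For no arbitrage the full-cycle product must be 1, so the missing rate is 1 / 1.160451936 ≈ 0.8617332.

0.86173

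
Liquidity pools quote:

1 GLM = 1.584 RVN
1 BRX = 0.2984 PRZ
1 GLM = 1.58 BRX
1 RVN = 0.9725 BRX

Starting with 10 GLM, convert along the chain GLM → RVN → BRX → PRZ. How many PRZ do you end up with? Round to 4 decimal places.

10 GLM × 1.584 = 15.84 RVN
15.84 RVN × 0.9725 = 15.4044 BRX
15.4044 BRX × 0.2984 = 4.59667296 PRZ

4.5967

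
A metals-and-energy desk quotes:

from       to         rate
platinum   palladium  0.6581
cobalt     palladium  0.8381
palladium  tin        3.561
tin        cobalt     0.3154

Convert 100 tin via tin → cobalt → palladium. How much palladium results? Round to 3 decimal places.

100 tin × 0.3154 = 31.54 cobalt
31.54 cobalt × 0.8381 = 26.433674 palladium

26.434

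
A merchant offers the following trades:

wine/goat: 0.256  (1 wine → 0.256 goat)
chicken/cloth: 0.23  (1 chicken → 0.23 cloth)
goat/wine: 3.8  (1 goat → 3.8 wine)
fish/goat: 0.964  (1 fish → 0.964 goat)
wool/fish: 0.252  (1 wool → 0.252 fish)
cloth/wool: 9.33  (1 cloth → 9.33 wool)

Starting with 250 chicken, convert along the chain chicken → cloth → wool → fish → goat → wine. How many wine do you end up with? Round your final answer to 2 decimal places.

495.23

250 chicken × 0.23 = 57.5 cloth
57.5 cloth × 9.33 = 536.475 wool
536.475 wool × 0.252 = 135.1917 fish
135.1917 fish × 0.964 = 130.3247988 goat
130.3247988 goat × 3.8 = 495.23423544 wine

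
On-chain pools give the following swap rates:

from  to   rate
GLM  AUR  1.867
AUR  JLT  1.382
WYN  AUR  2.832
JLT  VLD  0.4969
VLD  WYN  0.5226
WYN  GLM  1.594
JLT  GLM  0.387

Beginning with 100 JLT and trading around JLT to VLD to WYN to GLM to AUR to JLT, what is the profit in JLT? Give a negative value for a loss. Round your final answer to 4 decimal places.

6.8019

100 JLT × 0.4969 = 49.69 VLD
49.69 VLD × 0.5226 = 25.967994 WYN
25.967994 WYN × 1.594 = 41.392982436 GLM
41.392982436 GLM × 1.867 = 77.280698208012 AUR
77.280698208012 AUR × 1.382 = 106.801924923472584 JLT
Net change: 106.801924923472584 − 100 = 6.801924923472584 JLT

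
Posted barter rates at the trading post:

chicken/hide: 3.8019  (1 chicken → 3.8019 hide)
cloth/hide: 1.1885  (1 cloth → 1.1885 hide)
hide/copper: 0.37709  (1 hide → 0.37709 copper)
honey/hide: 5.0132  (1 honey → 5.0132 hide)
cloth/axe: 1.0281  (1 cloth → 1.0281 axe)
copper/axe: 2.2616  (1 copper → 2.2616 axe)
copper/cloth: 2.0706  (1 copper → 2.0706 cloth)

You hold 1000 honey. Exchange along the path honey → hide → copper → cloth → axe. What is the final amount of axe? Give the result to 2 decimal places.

1000 honey × 5.0132 = 5013.2 hide
5013.2 hide × 0.37709 = 1890.427588 copper
1890.427588 copper × 2.0706 = 3914.3193637128 cloth
3914.3193637128 cloth × 1.0281 = 4024.31173783312968 axe

4024.31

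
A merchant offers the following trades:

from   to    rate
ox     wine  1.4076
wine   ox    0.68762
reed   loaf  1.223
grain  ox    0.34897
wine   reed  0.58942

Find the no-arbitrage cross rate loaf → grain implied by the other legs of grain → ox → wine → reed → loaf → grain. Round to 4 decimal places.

Known legs of the cycle: 0.34897 × 1.4076 × 0.58942 × 1.223 = 0.35409408878663352
For no arbitrage the full-cycle product must be 1, so the missing rate is 1 / 0.35409408878663352 ≈ 2.824108.

2.8241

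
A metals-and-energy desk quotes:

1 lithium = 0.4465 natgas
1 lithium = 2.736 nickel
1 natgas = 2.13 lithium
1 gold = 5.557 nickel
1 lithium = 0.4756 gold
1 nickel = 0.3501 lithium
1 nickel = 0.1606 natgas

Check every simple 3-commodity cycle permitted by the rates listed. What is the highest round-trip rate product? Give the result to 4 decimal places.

0.9359

lithium→nickel→natgas→lithium: 2.736 × 0.1606 × 2.13 = 0.93593
lithium→gold→nickel→lithium: 0.4756 × 5.557 × 0.3501 = 0.92528
Maximum is lithium→nickel→natgas→lithium at 0.9359; no arbitrage — every cycle loses value.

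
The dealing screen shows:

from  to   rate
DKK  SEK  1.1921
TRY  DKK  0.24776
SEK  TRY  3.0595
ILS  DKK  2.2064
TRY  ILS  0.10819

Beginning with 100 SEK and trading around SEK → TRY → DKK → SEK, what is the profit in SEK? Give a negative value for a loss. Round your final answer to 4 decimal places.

-9.6362

100 SEK × 3.0595 = 305.95 TRY
305.95 TRY × 0.24776 = 75.802172 DKK
75.802172 DKK × 1.1921 = 90.3637692412 SEK
Net change: 90.3637692412 − 100 = -9.6362307588 SEK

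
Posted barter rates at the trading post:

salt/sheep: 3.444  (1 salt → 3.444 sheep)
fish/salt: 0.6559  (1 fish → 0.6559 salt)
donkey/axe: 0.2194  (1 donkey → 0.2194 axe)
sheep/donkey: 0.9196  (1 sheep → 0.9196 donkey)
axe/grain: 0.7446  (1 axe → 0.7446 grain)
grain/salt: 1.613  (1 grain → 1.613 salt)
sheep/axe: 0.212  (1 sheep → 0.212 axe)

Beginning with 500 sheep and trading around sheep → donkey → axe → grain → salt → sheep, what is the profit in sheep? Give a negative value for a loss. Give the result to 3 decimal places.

500 sheep × 0.9196 = 459.8 donkey
459.8 donkey × 0.2194 = 100.88012 axe
100.88012 axe × 0.7446 = 75.115337352 grain
75.115337352 grain × 1.613 = 121.161039148776 salt
121.161039148776 salt × 3.444 = 417.278618828384544 sheep
Net change: 417.278618828384544 − 500 = -82.721381171615456 sheep

-82.721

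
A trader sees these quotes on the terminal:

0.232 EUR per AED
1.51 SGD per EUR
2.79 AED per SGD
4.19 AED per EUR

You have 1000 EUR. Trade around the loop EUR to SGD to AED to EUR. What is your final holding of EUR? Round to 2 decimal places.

1000 EUR × 1.51 = 1510 SGD
1510 SGD × 2.79 = 4212.9 AED
4212.9 AED × 0.232 = 977.3928 EUR

977.39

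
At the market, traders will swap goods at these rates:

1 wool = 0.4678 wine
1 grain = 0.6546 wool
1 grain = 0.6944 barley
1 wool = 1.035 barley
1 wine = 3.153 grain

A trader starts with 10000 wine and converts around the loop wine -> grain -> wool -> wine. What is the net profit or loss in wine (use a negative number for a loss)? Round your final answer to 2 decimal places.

10000 wine × 3.153 = 31530 grain
31530 grain × 0.6546 = 20639.538 wool
20639.538 wool × 0.4678 = 9655.1758764 wine
Net change: 9655.1758764 − 10000 = -344.8241236 wine

-344.82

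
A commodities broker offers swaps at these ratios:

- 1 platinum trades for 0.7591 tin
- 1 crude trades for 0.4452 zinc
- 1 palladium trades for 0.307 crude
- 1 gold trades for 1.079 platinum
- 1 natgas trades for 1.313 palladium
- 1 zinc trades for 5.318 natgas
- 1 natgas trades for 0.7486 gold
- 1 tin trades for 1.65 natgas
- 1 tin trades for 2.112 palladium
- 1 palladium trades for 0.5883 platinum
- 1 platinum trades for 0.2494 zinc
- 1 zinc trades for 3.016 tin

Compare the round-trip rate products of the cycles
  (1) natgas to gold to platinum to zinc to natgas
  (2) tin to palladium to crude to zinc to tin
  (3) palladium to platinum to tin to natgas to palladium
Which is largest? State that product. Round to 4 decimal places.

1.0713

(1) 0.7486 × 1.079 × 0.2494 × 5.318 = 1.07131
(2) 2.112 × 0.307 × 0.4452 × 3.016 = 0.87060
(3) 0.5883 × 0.7591 × 1.65 × 1.313 = 0.96749
Highest is cycle (1) at 1.0713 (>1, arbitrage).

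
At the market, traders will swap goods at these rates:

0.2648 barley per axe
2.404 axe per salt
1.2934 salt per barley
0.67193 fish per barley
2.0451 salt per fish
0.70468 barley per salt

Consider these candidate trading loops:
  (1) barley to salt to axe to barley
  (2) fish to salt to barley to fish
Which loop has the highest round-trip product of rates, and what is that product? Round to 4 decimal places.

0.9683

(1) 1.2934 × 2.404 × 0.2648 = 0.82335
(2) 2.0451 × 0.70468 × 0.67193 = 0.96835
Highest is cycle (2) at 0.9683 (≤1, no arbitrage).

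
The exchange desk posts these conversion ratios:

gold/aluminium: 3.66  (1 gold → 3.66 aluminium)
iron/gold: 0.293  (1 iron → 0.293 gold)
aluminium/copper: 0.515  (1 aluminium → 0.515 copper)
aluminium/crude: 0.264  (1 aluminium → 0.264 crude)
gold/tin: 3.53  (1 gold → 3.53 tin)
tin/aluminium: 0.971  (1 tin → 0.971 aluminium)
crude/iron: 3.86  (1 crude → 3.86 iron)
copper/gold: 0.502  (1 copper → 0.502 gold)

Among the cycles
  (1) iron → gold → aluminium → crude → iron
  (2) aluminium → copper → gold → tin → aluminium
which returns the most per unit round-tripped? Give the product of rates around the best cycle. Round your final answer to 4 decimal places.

(1) 0.293 × 3.66 × 0.264 × 3.86 = 1.09280
(2) 0.515 × 0.502 × 3.53 × 0.971 = 0.88615
Highest is cycle (1) at 1.0928 (>1, arbitrage).

1.0928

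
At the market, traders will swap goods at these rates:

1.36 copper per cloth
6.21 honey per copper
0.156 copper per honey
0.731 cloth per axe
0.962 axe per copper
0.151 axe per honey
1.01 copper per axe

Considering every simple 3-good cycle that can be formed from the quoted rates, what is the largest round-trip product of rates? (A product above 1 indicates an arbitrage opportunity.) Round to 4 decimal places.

0.9564

axe→cloth→copper→axe: 0.731 × 1.36 × 0.962 = 0.95638
axe→copper→honey→axe: 1.01 × 6.21 × 0.151 = 0.94709
Maximum is axe→cloth→copper→axe at 0.9564; no arbitrage — every cycle loses value.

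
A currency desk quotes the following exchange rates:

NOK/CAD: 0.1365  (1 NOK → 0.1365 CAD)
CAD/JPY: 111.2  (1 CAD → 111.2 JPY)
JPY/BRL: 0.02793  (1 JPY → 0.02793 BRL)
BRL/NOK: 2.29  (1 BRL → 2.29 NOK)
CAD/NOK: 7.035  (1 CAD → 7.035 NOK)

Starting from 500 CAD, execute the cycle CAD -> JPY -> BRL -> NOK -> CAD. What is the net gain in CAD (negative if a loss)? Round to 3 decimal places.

-14.584

500 CAD × 111.2 = 55600 JPY
55600 JPY × 0.02793 = 1552.908 BRL
1552.908 BRL × 2.29 = 3556.15932 NOK
3556.15932 NOK × 0.1365 = 485.41574718 CAD
Net change: 485.41574718 − 500 = -14.58425282 CAD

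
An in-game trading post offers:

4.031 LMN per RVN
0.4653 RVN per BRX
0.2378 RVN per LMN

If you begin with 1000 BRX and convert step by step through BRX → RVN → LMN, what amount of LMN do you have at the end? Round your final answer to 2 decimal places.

1875.62

1000 BRX × 0.4653 = 465.3 RVN
465.3 RVN × 4.031 = 1875.6243 LMN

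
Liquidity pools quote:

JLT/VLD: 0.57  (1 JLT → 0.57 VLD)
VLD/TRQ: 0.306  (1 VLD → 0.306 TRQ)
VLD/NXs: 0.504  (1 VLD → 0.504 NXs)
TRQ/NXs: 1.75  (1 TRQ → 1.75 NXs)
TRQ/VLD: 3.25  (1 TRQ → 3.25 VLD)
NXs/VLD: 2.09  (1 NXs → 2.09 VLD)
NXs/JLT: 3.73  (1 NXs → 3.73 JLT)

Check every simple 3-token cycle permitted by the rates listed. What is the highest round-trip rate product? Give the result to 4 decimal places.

1.1192

VLD→TRQ→NXs→VLD: 0.306 × 1.75 × 2.09 = 1.11920
VLD→NXs→JLT→VLD: 0.504 × 3.73 × 0.57 = 1.07155
Maximum is VLD→TRQ→NXs→VLD at 1.1192; arbitrage exists.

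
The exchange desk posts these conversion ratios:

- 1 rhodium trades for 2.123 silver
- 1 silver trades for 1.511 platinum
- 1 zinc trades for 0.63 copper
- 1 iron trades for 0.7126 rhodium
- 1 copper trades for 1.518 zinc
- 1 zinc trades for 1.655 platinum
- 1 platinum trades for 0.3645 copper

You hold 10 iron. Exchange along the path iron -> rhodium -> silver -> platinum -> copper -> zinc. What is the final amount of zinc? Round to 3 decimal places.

12.648

10 iron × 0.7126 = 7.126 rhodium
7.126 rhodium × 2.123 = 15.128498 silver
15.128498 silver × 1.511 = 22.859160478 platinum
22.859160478 platinum × 0.3645 = 8.332163994231 copper
8.332163994231 copper × 1.518 = 12.648224943242658 zinc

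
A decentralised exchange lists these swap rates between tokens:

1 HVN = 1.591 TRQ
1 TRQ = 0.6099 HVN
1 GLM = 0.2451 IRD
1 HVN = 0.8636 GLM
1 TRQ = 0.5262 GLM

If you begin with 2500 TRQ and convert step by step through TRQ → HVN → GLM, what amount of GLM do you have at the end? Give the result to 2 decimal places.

2500 TRQ × 0.6099 = 1524.75 HVN
1524.75 HVN × 0.8636 = 1316.7741 GLM

1316.77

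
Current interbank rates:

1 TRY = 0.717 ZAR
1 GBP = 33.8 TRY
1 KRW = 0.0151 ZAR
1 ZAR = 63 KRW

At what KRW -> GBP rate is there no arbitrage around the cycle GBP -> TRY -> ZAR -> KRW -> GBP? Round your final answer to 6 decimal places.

0.000655

Known legs of the cycle: 33.8 × 0.717 × 63 = 1526.7798
For no arbitrage the full-cycle product must be 1, so the missing rate is 1 / 1526.7798 ≈ 0.00065497.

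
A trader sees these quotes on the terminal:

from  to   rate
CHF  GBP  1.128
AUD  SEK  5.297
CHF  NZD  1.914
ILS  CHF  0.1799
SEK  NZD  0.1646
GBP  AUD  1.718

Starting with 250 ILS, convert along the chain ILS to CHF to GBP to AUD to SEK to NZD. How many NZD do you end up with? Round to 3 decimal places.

250 ILS × 0.1799 = 44.975 CHF
44.975 CHF × 1.128 = 50.7318 GBP
50.7318 GBP × 1.718 = 87.1572324 AUD
87.1572324 AUD × 5.297 = 461.6718600228 SEK
461.6718600228 SEK × 0.1646 = 75.99118815975288 NZD

75.991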